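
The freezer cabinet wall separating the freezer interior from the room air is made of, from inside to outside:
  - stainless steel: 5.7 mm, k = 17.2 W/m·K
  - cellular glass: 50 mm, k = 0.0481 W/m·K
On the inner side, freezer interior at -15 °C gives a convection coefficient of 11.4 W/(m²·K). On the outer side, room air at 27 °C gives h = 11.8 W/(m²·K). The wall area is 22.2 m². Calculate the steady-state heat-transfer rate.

Q ≈ 769 W

Series thermal resistances:
R_inner film = 1/(h_i·A) = 1/(11.4×22.2) = 0.003951 K/W
R_stainless steel = L/(kA) = 0.0057/(17.2×22.2) = 1.493×10^-5 K/W
R_cellular glass = L/(kA) = 0.05/(0.0481×22.2) = 0.04682 K/W
R_outer film = 1/(h_o·A) = 1/(11.8×22.2) = 0.003817 K/W
R_total = 0.05461 K/W
Q = ΔT / R_total = 42 / 0.05461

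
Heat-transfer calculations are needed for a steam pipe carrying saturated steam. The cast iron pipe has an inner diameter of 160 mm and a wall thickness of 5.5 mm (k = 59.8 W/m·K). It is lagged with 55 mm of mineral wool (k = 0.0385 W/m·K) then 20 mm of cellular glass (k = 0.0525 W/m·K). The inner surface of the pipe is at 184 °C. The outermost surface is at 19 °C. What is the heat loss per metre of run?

q′ ≈ 67.2 W/m

For a radial system each layer contributes R = ln(r_out/r_in)/(2πkL); films add R = 1/(hA).
R_cast iron pipe wall = ln(85.5/80)/(2π×59.8×1) = 1.77×10^-4 K/W
R_mineral wool = ln(140.5/85.5)/(2π×0.0385×1) = 2.053 K/W
R_cellular glass = ln(160.5/140.5)/(2π×0.0525×1) = 0.4035 K/W
R_total = 2.457 K/W
Q = ΔT/R_total = 165/2.457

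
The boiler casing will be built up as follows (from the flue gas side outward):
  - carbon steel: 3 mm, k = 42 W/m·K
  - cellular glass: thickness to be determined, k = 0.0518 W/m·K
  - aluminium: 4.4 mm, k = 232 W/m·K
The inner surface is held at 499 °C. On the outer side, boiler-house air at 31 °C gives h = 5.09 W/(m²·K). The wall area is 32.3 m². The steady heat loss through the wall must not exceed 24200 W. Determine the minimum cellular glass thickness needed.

L ≈ 22.2 mm

Series thermal resistances:
R_carbon steel = L/(kA) = 0.003/(42×32.3) = 2.211×10^-6 K/W
R_aluminium = L/(kA) = 0.0044/(232×32.3) = 5.872×10^-7 K/W
R_outer film = 1/(h_o·A) = 1/(5.09×32.3) = 0.006082 K/W
Sum of the known resistances R_other = 0.006085 K/W
Required total resistance R_tot = ΔT/Q_allow = 468/24200 = 0.01934 K/W
R_cellular glass = R_tot − R_other = 0.01325 K/W
L = R·k·A = 0.01325×0.0518×32.3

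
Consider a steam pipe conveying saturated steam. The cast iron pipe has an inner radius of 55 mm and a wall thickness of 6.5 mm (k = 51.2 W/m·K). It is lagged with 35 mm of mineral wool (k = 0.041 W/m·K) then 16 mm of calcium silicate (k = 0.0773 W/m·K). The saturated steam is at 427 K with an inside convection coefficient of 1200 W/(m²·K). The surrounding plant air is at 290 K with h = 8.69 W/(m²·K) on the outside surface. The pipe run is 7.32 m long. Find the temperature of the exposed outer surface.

T ≈ 300 K

Treating each annulus and film as a series resistance:
R_inner film = 1/(h_i·2πr₁L) = 1/(1200×2π×0.055×7.32) = 3.294×10^-4 K/W
R_cast iron pipe wall = ln(61.5/55)/(2π×51.2×7.32) = 4.744×10^-5 K/W
R_mineral wool = ln(96.5/61.5)/(2π×0.041×7.32) = 0.2389 K/W
R_calcium silicate = ln(112.5/96.5)/(2π×0.0773×7.32) = 0.04315 K/W
R_outer film = 1/(h_o·2πr_oL) = 1/(8.69×2π×0.1125×7.32) = 0.02224 K/W
R_total = 0.3047 K/W
Q = ΔT/R_total = 137/0.3047
Q = 450 W
T_interface = T_inner − Q·ΣR(inner→interface) = 427 − 450×0.2824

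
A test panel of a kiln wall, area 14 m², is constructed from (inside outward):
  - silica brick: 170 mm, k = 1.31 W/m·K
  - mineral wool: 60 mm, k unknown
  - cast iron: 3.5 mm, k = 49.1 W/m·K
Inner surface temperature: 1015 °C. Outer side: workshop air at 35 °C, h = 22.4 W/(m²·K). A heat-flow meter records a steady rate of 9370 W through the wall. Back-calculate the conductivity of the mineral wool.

Thermal resistances in series:
R_silica brick = L/(kA) = 0.17/(1.31×14) = 0.009269 K/W
R_cast iron = L/(kA) = 0.0035/(49.1×14) = 5.092×10^-6 K/W
R_outer film = 1/(h_o·A) = 1/(22.4×14) = 0.003189 K/W
Sum of known resistances R_other = 0.01246 K/W
Total R = ΔT/Q = 980/9370 = 0.1046 K/W
R_mineral wool = R_total − R_other = 0.09213 K/W
k = L/(R·A) = 0.06/(0.09213×14)

k ≈ 0.0465 W/(m·K)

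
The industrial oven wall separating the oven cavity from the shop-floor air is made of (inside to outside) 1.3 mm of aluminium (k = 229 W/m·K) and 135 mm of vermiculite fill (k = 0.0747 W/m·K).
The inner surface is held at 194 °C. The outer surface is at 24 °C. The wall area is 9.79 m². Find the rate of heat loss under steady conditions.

Model the wall as resistances in series:
R_aluminium = L/(kA) = 0.0013/(229×9.79) = 5.799×10^-7 K/W
R_vermiculite fill = L/(kA) = 0.135/(0.0747×9.79) = 0.1846 K/W
R_total = 0.1846 K/W
Q = ΔT / R_total = 170 / 0.1846

Q ≈ 921 W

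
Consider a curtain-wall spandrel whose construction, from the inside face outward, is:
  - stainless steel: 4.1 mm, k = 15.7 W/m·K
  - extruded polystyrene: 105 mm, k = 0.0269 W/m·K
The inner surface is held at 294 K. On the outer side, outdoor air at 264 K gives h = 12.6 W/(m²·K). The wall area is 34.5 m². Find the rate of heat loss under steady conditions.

Treating each layer as a thermal resistance in series:
R_stainless steel = L/(kA) = 0.0041/(15.7×34.5) = 7.569×10^-6 K/W
R_extruded polystyrene = L/(kA) = 0.105/(0.0269×34.5) = 0.1131 K/W
R_outer film = 1/(h_o·A) = 1/(12.6×34.5) = 0.0023 K/W
R_total = 0.1154 K/W
Q = ΔT / R_total = 30 / 0.1154

Q ≈ 260 W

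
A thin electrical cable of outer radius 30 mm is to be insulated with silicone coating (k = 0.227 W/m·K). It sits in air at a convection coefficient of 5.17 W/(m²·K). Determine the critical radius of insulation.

For a cylinder r_cr = k/h = 0.227/5.17
r_cr = 43.9 mm; since the bare radius (30 mm) is below r_cr, adding a thin layer of insulation will *increase* heat loss.

r_cr ≈ 43.9 mm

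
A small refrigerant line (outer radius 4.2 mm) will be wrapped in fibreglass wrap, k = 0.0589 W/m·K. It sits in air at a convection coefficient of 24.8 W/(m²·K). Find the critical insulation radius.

r_cr ≈ 2.38 mm

For a cylinder r_cr = k/h = 0.0589/24.8
r_cr = 2.38 mm; since the bare radius (4.2 mm) is above r_cr, any added insulation will reduce heat loss.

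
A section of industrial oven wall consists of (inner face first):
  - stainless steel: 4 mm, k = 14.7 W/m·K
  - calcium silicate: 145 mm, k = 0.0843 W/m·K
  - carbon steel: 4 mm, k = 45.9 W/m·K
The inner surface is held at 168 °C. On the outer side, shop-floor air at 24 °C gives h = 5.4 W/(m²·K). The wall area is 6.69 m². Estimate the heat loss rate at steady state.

Q ≈ 506 W

Treating each layer as a thermal resistance in series:
R_stainless steel = L/(kA) = 0.004/(14.7×6.69) = 4.067×10^-5 K/W
R_calcium silicate = L/(kA) = 0.145/(0.0843×6.69) = 0.2571 K/W
R_carbon steel = L/(kA) = 0.004/(45.9×6.69) = 1.303×10^-5 K/W
R_outer film = 1/(h_o·A) = 1/(5.4×6.69) = 0.02768 K/W
R_total = 0.2848 K/W
Q = ΔT / R_total = 144 / 0.2848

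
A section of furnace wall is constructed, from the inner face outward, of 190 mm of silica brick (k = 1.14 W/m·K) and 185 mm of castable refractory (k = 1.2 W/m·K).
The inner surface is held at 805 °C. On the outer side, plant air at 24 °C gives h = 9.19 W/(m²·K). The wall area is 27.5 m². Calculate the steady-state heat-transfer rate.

Q ≈ 50000 W

Thermal resistances in series:
R_silica brick = L/(kA) = 0.19/(1.14×27.5) = 0.006061 K/W
R_castable refractory = L/(kA) = 0.185/(1.2×27.5) = 0.005606 K/W
R_outer film = 1/(h_o·A) = 1/(9.19×27.5) = 0.003957 K/W
R_total = 0.01562 K/W
Q = ΔT / R_total = 781 / 0.01562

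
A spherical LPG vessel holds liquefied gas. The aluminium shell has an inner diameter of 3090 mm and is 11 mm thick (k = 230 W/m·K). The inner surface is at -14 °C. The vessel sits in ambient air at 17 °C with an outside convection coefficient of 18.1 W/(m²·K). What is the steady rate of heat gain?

For a spherical shell R = (1/r₁ − 1/r₂)/(4πk); film R = 1/(h·4πr²). In series:
R_aluminium shell = (1/1.545 − 1/1.556)/(4π×230) = 1.583×10^-6 K/W
R_outer film = 1/(h·4πr_o²) = 1/(18.1×4π×1.556²) = 0.001816 K/W
R_total = 0.001817 K/W
Q = ΔT/R_total = 31/0.001817

Q ≈ 17100 W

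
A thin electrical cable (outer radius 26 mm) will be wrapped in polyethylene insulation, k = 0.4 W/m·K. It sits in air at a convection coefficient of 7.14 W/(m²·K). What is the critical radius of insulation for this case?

r_cr ≈ 56 mm

For a cylinder r_cr = k/h = 0.4/7.14
r_cr = 56 mm; since the bare radius (26 mm) is below r_cr, adding a thin layer of insulation will *increase* heat loss.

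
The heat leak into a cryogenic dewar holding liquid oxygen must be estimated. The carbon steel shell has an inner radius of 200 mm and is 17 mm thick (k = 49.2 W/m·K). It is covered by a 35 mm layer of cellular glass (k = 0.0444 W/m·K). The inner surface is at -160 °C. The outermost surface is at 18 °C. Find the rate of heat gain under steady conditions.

Q ≈ 155 W

Each spherical layer contributes R = (1/r_i − 1/r_o)/(4πk):
R_carbon steel shell = (1/0.2 − 1/0.217)/(4π×49.2) = 6.336×10^-4 K/W
R_cellular glass = (1/0.217 − 1/0.252)/(4π×0.0444) = 1.147 K/W
R_total = 1.148 K/W
Q = ΔT/R_total = 178/1.148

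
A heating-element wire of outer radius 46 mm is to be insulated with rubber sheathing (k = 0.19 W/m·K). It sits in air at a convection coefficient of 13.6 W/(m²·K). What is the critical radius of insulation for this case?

For a cylinder r_cr = k/h = 0.19/13.6
r_cr = 14 mm; since the bare radius (46 mm) is above r_cr, any added insulation will reduce heat loss.

r_cr ≈ 14 mm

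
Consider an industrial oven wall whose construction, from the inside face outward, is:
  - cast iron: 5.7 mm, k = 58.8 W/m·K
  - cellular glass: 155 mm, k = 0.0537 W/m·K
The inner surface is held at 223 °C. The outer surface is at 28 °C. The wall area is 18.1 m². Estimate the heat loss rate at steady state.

Q ≈ 1220 W

Using the resistance-network approach (series):
R_cast iron = L/(kA) = 0.0057/(58.8×18.1) = 5.356×10^-6 K/W
R_cellular glass = L/(kA) = 0.155/(0.0537×18.1) = 0.1595 K/W
R_total = 0.1595 K/W
Q = ΔT / R_total = 195 / 0.1595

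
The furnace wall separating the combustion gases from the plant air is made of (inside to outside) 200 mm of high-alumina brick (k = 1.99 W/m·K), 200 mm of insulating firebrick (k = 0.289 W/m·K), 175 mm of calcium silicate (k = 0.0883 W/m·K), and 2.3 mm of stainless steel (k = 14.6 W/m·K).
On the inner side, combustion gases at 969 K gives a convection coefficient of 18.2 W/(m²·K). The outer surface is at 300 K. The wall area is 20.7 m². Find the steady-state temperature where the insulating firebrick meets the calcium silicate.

Series thermal resistances:
R_inner film = 1/(h_i·A) = 1/(18.2×20.7) = 0.002654 K/W
R_high-alumina brick = L/(kA) = 0.2/(1.99×20.7) = 0.004855 K/W
R_insulating firebrick = L/(kA) = 0.2/(0.289×20.7) = 0.03343 K/W
R_calcium silicate = L/(kA) = 0.175/(0.0883×20.7) = 0.09574 K/W
R_stainless steel = L/(kA) = 0.0023/(14.6×20.7) = 7.61×10^-6 K/W
R_total = 0.1367 K/W;  Q = ΔT/R_total = 669/0.1367 = 4894 W
T_interface = T_inner − Q·ΣR(inner→interface) = 969 − 4890×0.04094

T ≈ 769 K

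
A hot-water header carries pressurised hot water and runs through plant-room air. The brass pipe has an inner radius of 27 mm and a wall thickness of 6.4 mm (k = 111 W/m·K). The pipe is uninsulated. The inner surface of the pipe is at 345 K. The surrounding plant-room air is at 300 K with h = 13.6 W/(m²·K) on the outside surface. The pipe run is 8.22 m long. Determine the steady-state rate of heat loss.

Treating each annulus and film as a series resistance:
R_brass pipe wall = ln(33.4/27)/(2π×111×8.22) = 3.71×10^-5 K/W
R_outer film = 1/(h_o·2πr_oL) = 1/(13.6×2π×0.0334×8.22) = 0.04262 K/W
R_total = 0.04266 K/W
Q = ΔT/R_total = 45/0.04266

Q ≈ 1050 W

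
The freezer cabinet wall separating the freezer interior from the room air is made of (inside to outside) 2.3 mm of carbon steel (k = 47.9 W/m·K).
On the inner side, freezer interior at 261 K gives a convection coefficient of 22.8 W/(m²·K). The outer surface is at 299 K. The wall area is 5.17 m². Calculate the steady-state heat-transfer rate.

Q ≈ 4470 W

Model the wall as resistances in series:
R_inner film = 1/(h_i·A) = 1/(22.8×5.17) = 0.008483 K/W
R_carbon steel = L/(kA) = 0.0023/(47.9×5.17) = 9.288×10^-6 K/W
R_total = 0.008493 K/W
Q = ΔT / R_total = 38 / 0.008493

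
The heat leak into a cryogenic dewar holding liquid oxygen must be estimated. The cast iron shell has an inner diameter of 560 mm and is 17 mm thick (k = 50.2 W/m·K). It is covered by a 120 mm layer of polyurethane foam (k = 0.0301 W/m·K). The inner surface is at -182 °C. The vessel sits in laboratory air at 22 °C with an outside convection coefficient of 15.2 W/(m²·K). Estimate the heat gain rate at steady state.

Q ≈ 78.7 W

Radial (spherical) resistances in series:
R_cast iron shell = (1/0.28 − 1/0.297)/(4π×50.2) = 3.241×10^-4 K/W
R_polyurethane foam = (1/0.297 − 1/0.417)/(4π×0.0301) = 2.562 K/W
R_outer film = 1/(h·4πr_o²) = 1/(15.2×4π×0.417²) = 0.03011 K/W
R_total = 2.592 K/W
Q = ΔT/R_total = 204/2.592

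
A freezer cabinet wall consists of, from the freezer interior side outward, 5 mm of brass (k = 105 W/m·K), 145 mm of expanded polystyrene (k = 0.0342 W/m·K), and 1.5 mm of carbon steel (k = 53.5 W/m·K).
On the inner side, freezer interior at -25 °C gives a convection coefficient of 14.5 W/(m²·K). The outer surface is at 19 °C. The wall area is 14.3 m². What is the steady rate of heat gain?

Q ≈ 146 W

Using the resistance-network approach (series):
R_inner film = 1/(h_i·A) = 1/(14.5×14.3) = 0.004823 K/W
R_brass = L/(kA) = 0.005/(105×14.3) = 3.33×10^-6 K/W
R_expanded polystyrene = L/(kA) = 0.145/(0.0342×14.3) = 0.2965 K/W
R_carbon steel = L/(kA) = 0.0015/(53.5×14.3) = 1.961×10^-6 K/W
R_total = 0.3013 K/W
Q = ΔT / R_total = 44 / 0.3013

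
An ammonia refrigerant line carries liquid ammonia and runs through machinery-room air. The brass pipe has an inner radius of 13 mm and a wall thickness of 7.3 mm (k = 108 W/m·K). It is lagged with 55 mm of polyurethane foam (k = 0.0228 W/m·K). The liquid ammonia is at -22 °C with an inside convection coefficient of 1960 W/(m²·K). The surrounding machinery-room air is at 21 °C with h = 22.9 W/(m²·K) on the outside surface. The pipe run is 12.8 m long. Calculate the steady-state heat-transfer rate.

Q ≈ 59.5 W

Per-layer cylindrical resistances, series-summed:
R_inner film = 1/(h_i·2πr₁L) = 1/(1960×2π×0.013×12.8) = 4.88×10^-4 K/W
R_brass pipe wall = ln(20.3/13)/(2π×108×12.8) = 5.131×10^-5 K/W
R_polyurethane foam = ln(75.3/20.3)/(2π×0.0228×12.8) = 0.7149 K/W
R_outer film = 1/(h_o·2πr_oL) = 1/(22.9×2π×0.0753×12.8) = 0.007211 K/W
R_total = 0.7226 K/W
Q = ΔT/R_total = 43/0.7226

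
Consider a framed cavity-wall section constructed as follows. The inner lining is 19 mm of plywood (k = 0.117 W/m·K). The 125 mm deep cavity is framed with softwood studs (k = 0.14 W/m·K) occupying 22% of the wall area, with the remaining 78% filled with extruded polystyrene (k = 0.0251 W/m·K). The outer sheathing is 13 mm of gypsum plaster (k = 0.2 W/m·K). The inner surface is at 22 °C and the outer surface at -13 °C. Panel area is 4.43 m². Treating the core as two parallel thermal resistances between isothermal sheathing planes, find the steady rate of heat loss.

Sheathing layers in series; stud and cavity paths in parallel between them.
R_inner = 0.019/(0.117×4.43) = 0.03666 K/W
R_stud  = 0.125/(0.14×0.22×4.43) = 0.9161 K/W
R_cav   = 0.125/(0.0251×0.78×4.43) = 1.441 K/W
1/R_core = 1/R_stud + 1/R_cav → R_core = 0.5601 K/W
R_outer = 0.013/(0.2×4.43) = 0.01467 K/W
R_total = 0.6114 K/W
Q = ΔT/R_total = 35/0.6114

Q ≈ 57.2 W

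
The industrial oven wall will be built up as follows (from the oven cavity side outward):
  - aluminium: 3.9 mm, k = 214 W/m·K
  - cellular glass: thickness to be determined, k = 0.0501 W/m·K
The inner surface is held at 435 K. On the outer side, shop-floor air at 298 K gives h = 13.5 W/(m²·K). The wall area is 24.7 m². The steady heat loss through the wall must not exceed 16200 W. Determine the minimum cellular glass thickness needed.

L ≈ 6.75 mm

Model the wall as resistances in series:
R_aluminium = L/(kA) = 0.0039/(214×24.7) = 7.378×10^-7 K/W
R_outer film = 1/(h_o·A) = 1/(13.5×24.7) = 0.002999 K/W
Sum of the known resistances R_other = 0.003 K/W
Required total resistance R_tot = ΔT/Q_allow = 137/16200 = 0.008457 K/W
R_cellular glass = R_tot − R_other = 0.005457 K/W
L = R·k·A = 0.005457×0.0501×24.7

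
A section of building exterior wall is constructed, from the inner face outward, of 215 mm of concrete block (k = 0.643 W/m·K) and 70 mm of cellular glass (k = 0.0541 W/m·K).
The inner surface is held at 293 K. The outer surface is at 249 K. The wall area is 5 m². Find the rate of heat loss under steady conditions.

Thermal resistances in series:
R_concrete block = L/(kA) = 0.215/(0.643×5) = 0.06687 K/W
R_cellular glass = L/(kA) = 0.07/(0.0541×5) = 0.2588 K/W
R_total = 0.3257 K/W
Q = ΔT / R_total = 44 / 0.3257

Q ≈ 135 W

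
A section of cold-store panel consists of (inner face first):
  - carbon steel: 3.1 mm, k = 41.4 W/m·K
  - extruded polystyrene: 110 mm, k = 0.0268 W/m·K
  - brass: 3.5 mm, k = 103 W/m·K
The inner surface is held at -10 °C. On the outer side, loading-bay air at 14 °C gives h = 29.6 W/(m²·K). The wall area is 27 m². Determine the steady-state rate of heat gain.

Treating each layer as a thermal resistance in series:
R_carbon steel = L/(kA) = 0.0031/(41.4×27) = 2.773×10^-6 K/W
R_extruded polystyrene = L/(kA) = 0.11/(0.0268×27) = 0.152 K/W
R_brass = L/(kA) = 0.0035/(103×27) = 1.259×10^-6 K/W
R_outer film = 1/(h_o·A) = 1/(29.6×27) = 0.001251 K/W
R_total = 0.1533 K/W
Q = ΔT / R_total = 24 / 0.1533

Q ≈ 157 W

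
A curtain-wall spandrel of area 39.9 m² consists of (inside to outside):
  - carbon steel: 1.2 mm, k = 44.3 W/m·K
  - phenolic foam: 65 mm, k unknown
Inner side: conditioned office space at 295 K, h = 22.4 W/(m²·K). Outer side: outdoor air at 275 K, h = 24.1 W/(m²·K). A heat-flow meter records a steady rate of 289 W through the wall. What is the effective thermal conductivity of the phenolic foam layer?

Treating each layer as a thermal resistance in series:
R_inner film = 1/(h_i·A) = 1/(22.4×39.9) = 0.001119 K/W
R_carbon steel = L/(kA) = 0.0012/(44.3×39.9) = 6.789×10^-7 K/W
R_outer film = 1/(h_o·A) = 1/(24.1×39.9) = 0.00104 K/W
Sum of known resistances R_other = 0.002159 K/W
Total R = ΔT/Q = 20/289 = 0.0692 K/W
R_phenolic foam = R_total − R_other = 0.06704 K/W
k = L/(R·A) = 0.065/(0.06704×39.9)

k ≈ 0.0243 W/(m·K)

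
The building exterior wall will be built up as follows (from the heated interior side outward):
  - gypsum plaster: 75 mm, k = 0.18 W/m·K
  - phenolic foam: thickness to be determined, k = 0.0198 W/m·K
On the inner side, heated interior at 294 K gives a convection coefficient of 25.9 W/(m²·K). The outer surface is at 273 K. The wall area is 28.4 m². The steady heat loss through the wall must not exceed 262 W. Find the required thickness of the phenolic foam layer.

Treating each layer as a thermal resistance in series:
R_inner film = 1/(h_i·A) = 1/(25.9×28.4) = 0.00136 K/W
R_gypsum plaster = L/(kA) = 0.075/(0.18×28.4) = 0.01467 K/W
Sum of the known resistances R_other = 0.01603 K/W
Required total resistance R_tot = ΔT/Q_allow = 21/262 = 0.08015 K/W
R_phenolic foam = R_tot − R_other = 0.06412 K/W
L = R·k·A = 0.06412×0.0198×28.4

L ≈ 36.1 mm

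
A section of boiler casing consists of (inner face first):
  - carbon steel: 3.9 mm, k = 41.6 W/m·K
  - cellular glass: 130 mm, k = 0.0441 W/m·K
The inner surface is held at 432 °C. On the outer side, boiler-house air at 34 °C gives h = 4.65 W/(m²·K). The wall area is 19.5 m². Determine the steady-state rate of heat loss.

Q ≈ 2450 W

Series thermal resistances:
R_carbon steel = L/(kA) = 0.0039/(41.6×19.5) = 4.808×10^-6 K/W
R_cellular glass = L/(kA) = 0.13/(0.0441×19.5) = 0.1512 K/W
R_outer film = 1/(h_o·A) = 1/(4.65×19.5) = 0.01103 K/W
R_total = 0.1622 K/W
Q = ΔT / R_total = 398 / 0.1622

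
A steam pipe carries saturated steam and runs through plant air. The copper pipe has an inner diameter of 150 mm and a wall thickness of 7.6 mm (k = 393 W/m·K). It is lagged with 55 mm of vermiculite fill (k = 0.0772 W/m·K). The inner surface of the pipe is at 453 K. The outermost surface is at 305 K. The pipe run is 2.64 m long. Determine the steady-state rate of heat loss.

Q ≈ 371 W

Per-layer cylindrical resistances, series-summed:
R_copper pipe wall = ln(82.6/75)/(2π×393×2.64) = 1.481×10^-5 K/W
R_vermiculite fill = ln(137.6/82.6)/(2π×0.0772×2.64) = 0.3985 K/W
R_total = 0.3985 K/W
Q = ΔT/R_total = 148/0.3985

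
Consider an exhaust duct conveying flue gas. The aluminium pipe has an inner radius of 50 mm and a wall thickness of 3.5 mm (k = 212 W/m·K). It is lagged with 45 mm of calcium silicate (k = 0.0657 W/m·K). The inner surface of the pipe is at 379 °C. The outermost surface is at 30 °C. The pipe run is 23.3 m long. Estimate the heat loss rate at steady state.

Treating each annulus and film as a series resistance:
R_aluminium pipe wall = ln(53.5/50)/(2π×212×23.3) = 2.18×10^-6 K/W
R_calcium silicate = ln(98.5/53.5)/(2π×0.0657×23.3) = 0.06346 K/W
R_total = 0.06346 K/W
Q = ΔT/R_total = 349/0.06346

Q ≈ 5500 W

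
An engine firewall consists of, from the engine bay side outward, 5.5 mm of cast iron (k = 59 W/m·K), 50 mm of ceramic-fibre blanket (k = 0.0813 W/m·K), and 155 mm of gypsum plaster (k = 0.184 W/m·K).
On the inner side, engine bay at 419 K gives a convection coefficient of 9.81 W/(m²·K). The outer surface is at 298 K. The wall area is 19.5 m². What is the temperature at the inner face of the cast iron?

T ≈ 411 K

Series thermal resistances:
R_inner film = 1/(h_i·A) = 1/(9.81×19.5) = 0.005228 K/W
R_cast iron = L/(kA) = 0.0055/(59×19.5) = 4.781×10^-6 K/W
R_ceramic-fibre blanket = L/(kA) = 0.05/(0.0813×19.5) = 0.03154 K/W
R_gypsum plaster = L/(kA) = 0.155/(0.184×19.5) = 0.0432 K/W
R_total = 0.07997 K/W;  Q = ΔT/R_total = 121/0.07997 = 1513 W
T_interface = T_inner − Q·ΣR(inner→interface) = 419 − 1510×0.005228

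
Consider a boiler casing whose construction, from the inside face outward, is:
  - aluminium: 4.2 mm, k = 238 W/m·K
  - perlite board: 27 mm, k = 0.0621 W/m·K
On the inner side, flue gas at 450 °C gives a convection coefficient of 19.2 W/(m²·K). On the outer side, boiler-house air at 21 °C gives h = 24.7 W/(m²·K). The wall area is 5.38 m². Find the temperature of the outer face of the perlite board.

Using the resistance-network approach (series):
R_inner film = 1/(h_i·A) = 1/(19.2×5.38) = 0.009681 K/W
R_aluminium = L/(kA) = 0.0042/(238×5.38) = 3.28×10^-6 K/W
R_perlite board = L/(kA) = 0.027/(0.0621×5.38) = 0.08081 K/W
R_outer film = 1/(h_o·A) = 1/(24.7×5.38) = 0.007525 K/W
R_total = 0.09802 K/W;  Q = ΔT/R_total = 429/0.09802 = 4376 W
T_interface = T_inner − Q·ΣR(inner→interface) = 450 − 4380×0.0905

T ≈ 53.9 °C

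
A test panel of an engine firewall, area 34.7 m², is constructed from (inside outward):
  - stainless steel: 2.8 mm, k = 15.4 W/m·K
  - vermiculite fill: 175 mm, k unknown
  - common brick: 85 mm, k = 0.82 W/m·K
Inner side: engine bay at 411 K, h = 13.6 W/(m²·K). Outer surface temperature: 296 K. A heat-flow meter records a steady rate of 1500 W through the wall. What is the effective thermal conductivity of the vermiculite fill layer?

k ≈ 0.0705 W/(m·K)

Series thermal resistances:
R_inner film = 1/(h_i·A) = 1/(13.6×34.7) = 0.002119 K/W
R_stainless steel = L/(kA) = 0.0028/(15.4×34.7) = 5.24×10^-6 K/W
R_common brick = L/(kA) = 0.085/(0.82×34.7) = 0.002987 K/W
Sum of known resistances R_other = 0.005112 K/W
Total R = ΔT/Q = 115/1500 = 0.07667 K/W
R_vermiculite fill = R_total − R_other = 0.07156 K/W
k = L/(R·A) = 0.175/(0.07156×34.7)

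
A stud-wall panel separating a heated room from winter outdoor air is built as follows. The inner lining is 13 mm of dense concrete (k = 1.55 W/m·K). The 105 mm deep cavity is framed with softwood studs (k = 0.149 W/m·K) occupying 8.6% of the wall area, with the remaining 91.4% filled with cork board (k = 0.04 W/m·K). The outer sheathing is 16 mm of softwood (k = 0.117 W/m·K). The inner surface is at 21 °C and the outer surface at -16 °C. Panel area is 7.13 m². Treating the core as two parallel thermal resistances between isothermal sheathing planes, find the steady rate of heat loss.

Q ≈ 116 W

Sheathing layers in series; stud and cavity paths in parallel between them.
R_inner = 0.013/(1.55×7.13) = 0.001176 K/W
R_stud  = 0.105/(0.149×0.086×7.13) = 1.149 K/W
R_cav   = 0.105/(0.04×0.914×7.13) = 0.4028 K/W
1/R_core = 1/R_stud + 1/R_cav → R_core = 0.2983 K/W
R_outer = 0.016/(0.117×7.13) = 0.01918 K/W
R_total = 0.3186 K/W
Q = ΔT/R_total = 37/0.3186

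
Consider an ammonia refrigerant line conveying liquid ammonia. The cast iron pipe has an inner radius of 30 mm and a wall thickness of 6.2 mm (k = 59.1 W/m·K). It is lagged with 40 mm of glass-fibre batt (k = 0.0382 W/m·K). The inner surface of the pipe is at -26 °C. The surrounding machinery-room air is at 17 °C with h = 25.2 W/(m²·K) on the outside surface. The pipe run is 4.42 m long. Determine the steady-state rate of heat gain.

For a radial system each layer contributes R = ln(r_out/r_in)/(2πkL); films add R = 1/(hA).
R_cast iron pipe wall = ln(36.2/30)/(2π×59.1×4.42) = 1.145×10^-4 K/W
R_glass-fibre batt = ln(76.2/36.2)/(2π×0.0382×4.42) = 0.7016 K/W
R_outer film = 1/(h_o·2πr_oL) = 1/(25.2×2π×0.0762×4.42) = 0.01875 K/W
R_total = 0.7205 K/W
Q = ΔT/R_total = 43/0.7205

Q ≈ 59.7 W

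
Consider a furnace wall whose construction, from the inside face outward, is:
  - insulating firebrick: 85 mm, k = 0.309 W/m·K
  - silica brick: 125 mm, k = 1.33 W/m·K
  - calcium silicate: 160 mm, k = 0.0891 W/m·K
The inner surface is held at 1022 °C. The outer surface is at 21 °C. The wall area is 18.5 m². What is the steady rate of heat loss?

Series thermal resistances:
R_insulating firebrick = L/(kA) = 0.085/(0.309×18.5) = 0.01487 K/W
R_silica brick = L/(kA) = 0.125/(1.33×18.5) = 0.00508 K/W
R_calcium silicate = L/(kA) = 0.16/(0.0891×18.5) = 0.09707 K/W
R_total = 0.117 K/W
Q = ΔT / R_total = 1001 / 0.117

Q ≈ 8550 W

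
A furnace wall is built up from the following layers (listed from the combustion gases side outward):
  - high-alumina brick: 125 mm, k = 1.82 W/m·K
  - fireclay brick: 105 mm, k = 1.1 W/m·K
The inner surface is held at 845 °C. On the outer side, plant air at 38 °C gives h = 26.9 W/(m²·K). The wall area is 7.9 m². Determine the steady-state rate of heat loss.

Treating each layer as a thermal resistance in series:
R_high-alumina brick = L/(kA) = 0.125/(1.82×7.9) = 0.008694 K/W
R_fireclay brick = L/(kA) = 0.105/(1.1×7.9) = 0.01208 K/W
R_outer film = 1/(h_o·A) = 1/(26.9×7.9) = 0.004706 K/W
R_total = 0.02548 K/W
Q = ΔT / R_total = 807 / 0.02548

Q ≈ 31700 W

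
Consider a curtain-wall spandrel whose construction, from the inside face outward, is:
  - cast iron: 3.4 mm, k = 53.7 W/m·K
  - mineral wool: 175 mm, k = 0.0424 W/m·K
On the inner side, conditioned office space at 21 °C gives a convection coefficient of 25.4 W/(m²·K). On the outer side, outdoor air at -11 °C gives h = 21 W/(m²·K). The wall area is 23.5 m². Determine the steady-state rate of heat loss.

Series thermal resistances:
R_inner film = 1/(h_i·A) = 1/(25.4×23.5) = 0.001675 K/W
R_cast iron = L/(kA) = 0.0034/(53.7×23.5) = 2.694×10^-6 K/W
R_mineral wool = L/(kA) = 0.175/(0.0424×23.5) = 0.1756 K/W
R_outer film = 1/(h_o·A) = 1/(21×23.5) = 0.002026 K/W
R_total = 0.1793 K/W
Q = ΔT / R_total = 32 / 0.1793

Q ≈ 178 W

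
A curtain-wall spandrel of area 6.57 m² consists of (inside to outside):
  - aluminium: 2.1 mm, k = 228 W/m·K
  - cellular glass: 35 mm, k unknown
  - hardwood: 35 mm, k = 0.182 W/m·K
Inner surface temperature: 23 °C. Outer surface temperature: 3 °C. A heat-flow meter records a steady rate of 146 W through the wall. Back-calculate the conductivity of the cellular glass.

k ≈ 0.0495 W/(m·K)

Using the resistance-network approach (series):
R_aluminium = L/(kA) = 0.0021/(228×6.57) = 1.402×10^-6 K/W
R_hardwood = L/(kA) = 0.035/(0.182×6.57) = 0.02927 K/W
Sum of known resistances R_other = 0.02927 K/W
Total R = ΔT/Q = 20/146 = 0.137 K/W
R_cellular glass = R_total − R_other = 0.1077 K/W
k = L/(R·A) = 0.035/(0.1077×6.57)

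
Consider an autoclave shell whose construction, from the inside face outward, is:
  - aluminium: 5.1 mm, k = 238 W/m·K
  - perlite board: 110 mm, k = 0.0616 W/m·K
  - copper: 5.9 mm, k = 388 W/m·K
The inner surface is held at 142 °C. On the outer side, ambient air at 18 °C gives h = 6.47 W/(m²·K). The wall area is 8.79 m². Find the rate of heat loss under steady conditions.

Series thermal resistances:
R_aluminium = L/(kA) = 0.0051/(238×8.79) = 2.438×10^-6 K/W
R_perlite board = L/(kA) = 0.11/(0.0616×8.79) = 0.2032 K/W
R_copper = L/(kA) = 0.0059/(388×8.79) = 1.73×10^-6 K/W
R_outer film = 1/(h_o·A) = 1/(6.47×8.79) = 0.01758 K/W
R_total = 0.2207 K/W
Q = ΔT / R_total = 124 / 0.2207

Q ≈ 562 W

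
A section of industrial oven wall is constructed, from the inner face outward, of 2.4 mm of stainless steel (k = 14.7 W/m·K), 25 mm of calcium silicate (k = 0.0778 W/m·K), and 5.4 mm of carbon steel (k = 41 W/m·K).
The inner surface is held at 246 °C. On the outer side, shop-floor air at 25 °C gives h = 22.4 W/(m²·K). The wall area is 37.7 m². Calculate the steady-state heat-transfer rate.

Model the wall as resistances in series:
R_stainless steel = L/(kA) = 0.0024/(14.7×37.7) = 4.331×10^-6 K/W
R_calcium silicate = L/(kA) = 0.025/(0.0778×37.7) = 0.008524 K/W
R_carbon steel = L/(kA) = 0.0054/(41×37.7) = 3.494×10^-6 K/W
R_outer film = 1/(h_o·A) = 1/(22.4×37.7) = 0.001184 K/W
R_total = 0.009716 K/W
Q = ΔT / R_total = 221 / 0.009716

Q ≈ 22700 W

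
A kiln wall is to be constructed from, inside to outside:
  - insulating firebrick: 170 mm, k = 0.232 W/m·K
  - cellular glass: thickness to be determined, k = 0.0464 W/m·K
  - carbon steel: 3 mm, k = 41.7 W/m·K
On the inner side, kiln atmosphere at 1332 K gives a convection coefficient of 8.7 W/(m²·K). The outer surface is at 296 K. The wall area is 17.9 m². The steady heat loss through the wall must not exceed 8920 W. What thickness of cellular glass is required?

L ≈ 57.1 mm

Series thermal resistances:
R_inner film = 1/(h_i·A) = 1/(8.7×17.9) = 0.006421 K/W
R_insulating firebrick = L/(kA) = 0.17/(0.232×17.9) = 0.04094 K/W
R_carbon steel = L/(kA) = 0.003/(41.7×17.9) = 4.019×10^-6 K/W
Sum of the known resistances R_other = 0.04736 K/W
Required total resistance R_tot = ΔT/Q_allow = 1036/8920 = 0.1161 K/W
R_cellular glass = R_tot − R_other = 0.06878 K/W
L = R·k·A = 0.06878×0.0464×17.9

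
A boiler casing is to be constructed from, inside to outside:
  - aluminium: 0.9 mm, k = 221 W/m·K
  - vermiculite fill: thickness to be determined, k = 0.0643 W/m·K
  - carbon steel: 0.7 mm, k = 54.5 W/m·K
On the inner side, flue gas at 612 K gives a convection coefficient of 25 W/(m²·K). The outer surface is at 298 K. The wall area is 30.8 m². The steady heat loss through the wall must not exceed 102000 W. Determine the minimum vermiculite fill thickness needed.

Treating each layer as a thermal resistance in series:
R_inner film = 1/(h_i·A) = 1/(25×30.8) = 0.001299 K/W
R_aluminium = L/(kA) = 0.0009/(221×30.8) = 1.322×10^-7 K/W
R_carbon steel = L/(kA) = 0.0007/(54.5×30.8) = 4.17×10^-7 K/W
Sum of the known resistances R_other = 0.001299 K/W
Required total resistance R_tot = ΔT/Q_allow = 314/102000 = 0.003078 K/W
R_vermiculite fill = R_tot − R_other = 0.001779 K/W
L = R·k·A = 0.001779×0.0643×30.8

L ≈ 3.52 mm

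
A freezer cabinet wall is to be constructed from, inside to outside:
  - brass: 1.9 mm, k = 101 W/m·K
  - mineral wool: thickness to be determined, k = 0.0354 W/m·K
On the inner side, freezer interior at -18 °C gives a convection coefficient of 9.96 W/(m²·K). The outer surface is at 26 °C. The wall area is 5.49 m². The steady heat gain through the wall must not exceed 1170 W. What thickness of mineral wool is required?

L ≈ 3.75 mm

Treating each layer as a thermal resistance in series:
R_inner film = 1/(h_i·A) = 1/(9.96×5.49) = 0.01829 K/W
R_brass = L/(kA) = 0.0019/(101×5.49) = 3.427×10^-6 K/W
Sum of the known resistances R_other = 0.01829 K/W
Required total resistance R_tot = ΔT/Q_allow = 44/1170 = 0.03761 K/W
R_mineral wool = R_tot − R_other = 0.01932 K/W
L = R·k·A = 0.01932×0.0354×5.49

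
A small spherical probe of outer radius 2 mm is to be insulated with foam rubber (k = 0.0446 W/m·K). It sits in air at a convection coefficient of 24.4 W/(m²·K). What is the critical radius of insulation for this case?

For a sphere r_cr = 2k/h = 2×0.0446/24.4
r_cr = 3.66 mm; since the bare radius (2 mm) is below r_cr, adding a thin layer of insulation will *increase* heat loss.

r_cr ≈ 3.66 mm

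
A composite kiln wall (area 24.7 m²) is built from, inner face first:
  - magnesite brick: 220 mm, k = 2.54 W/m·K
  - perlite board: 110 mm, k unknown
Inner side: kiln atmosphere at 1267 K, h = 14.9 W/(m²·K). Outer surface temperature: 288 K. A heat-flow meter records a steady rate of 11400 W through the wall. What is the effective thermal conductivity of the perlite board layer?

Model the wall as resistances in series:
R_inner film = 1/(h_i·A) = 1/(14.9×24.7) = 0.002717 K/W
R_magnesite brick = L/(kA) = 0.22/(2.54×24.7) = 0.003507 K/W
Sum of known resistances R_other = 0.006224 K/W
Total R = ΔT/Q = 979/11400 = 0.08588 K/W
R_perlite board = R_total − R_other = 0.07965 K/W
k = L/(R·A) = 0.11/(0.07965×24.7)

k ≈ 0.0559 W/(m·K)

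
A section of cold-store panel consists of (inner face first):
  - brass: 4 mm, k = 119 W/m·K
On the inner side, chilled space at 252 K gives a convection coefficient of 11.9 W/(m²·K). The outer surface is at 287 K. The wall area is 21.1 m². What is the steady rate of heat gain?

Q ≈ 8780 W

Model the wall as resistances in series:
R_inner film = 1/(h_i·A) = 1/(11.9×21.1) = 0.003983 K/W
R_brass = L/(kA) = 0.004/(119×21.1) = 1.593×10^-6 K/W
R_total = 0.003984 K/W
Q = ΔT / R_total = 35 / 0.003984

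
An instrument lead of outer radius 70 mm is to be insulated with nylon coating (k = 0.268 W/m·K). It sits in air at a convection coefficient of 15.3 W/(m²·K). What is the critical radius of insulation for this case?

r_cr ≈ 17.5 mm

For a cylinder r_cr = k/h = 0.268/15.3
r_cr = 17.5 mm; since the bare radius (70 mm) is above r_cr, any added insulation will reduce heat loss.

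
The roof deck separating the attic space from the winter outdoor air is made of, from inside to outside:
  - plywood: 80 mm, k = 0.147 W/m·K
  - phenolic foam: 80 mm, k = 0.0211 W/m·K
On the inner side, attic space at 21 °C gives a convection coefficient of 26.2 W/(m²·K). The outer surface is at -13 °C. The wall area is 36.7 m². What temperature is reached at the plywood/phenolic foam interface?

T ≈ 16.5 °C

Thermal resistances in series:
R_inner film = 1/(h_i·A) = 1/(26.2×36.7) = 0.00104 K/W
R_plywood = L/(kA) = 0.08/(0.147×36.7) = 0.01483 K/W
R_phenolic foam = L/(kA) = 0.08/(0.0211×36.7) = 0.1033 K/W
R_total = 0.1192 K/W;  Q = ΔT/R_total = 34/0.1192 = 285.3 W
T_interface = T_inner − Q·ΣR(inner→interface) = 21 − 285×0.01587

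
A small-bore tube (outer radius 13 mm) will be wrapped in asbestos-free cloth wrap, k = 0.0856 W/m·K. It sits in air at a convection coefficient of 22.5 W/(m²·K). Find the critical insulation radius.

r_cr ≈ 3.8 mm

For a cylinder r_cr = k/h = 0.0856/22.5
r_cr = 3.8 mm; since the bare radius (13 mm) is above r_cr, any added insulation will reduce heat loss.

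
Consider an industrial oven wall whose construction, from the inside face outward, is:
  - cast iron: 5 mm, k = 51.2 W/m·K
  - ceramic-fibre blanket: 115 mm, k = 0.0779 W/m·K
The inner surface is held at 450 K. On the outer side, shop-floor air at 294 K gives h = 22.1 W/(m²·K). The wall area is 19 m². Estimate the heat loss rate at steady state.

Q ≈ 1950 W

Treating each layer as a thermal resistance in series:
R_cast iron = L/(kA) = 0.005/(51.2×19) = 5.14×10^-6 K/W
R_ceramic-fibre blanket = L/(kA) = 0.115/(0.0779×19) = 0.0777 K/W
R_outer film = 1/(h_o·A) = 1/(22.1×19) = 0.002382 K/W
R_total = 0.08008 K/W
Q = ΔT / R_total = 156 / 0.08008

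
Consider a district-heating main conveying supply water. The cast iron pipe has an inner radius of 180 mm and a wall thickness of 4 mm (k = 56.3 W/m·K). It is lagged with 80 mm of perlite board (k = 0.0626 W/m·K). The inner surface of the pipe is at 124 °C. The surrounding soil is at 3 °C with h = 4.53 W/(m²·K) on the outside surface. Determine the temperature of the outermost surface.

T ≈ 18.3 °C

Radial resistances (cylindrical: R_cond = ln(r_o/r_i)/(2πkL), R_conv = 1/(h·2πrL)):
R_cast iron pipe wall = ln(184/180)/(2π×56.3×1) = 6.213×10^-5 K/W
R_perlite board = ln(264/184)/(2π×0.0626×1) = 0.9178 K/W
R_outer film = 1/(h_o·2πr_oL) = 1/(4.53×2π×0.264×1) = 0.1331 K/W
R_total = 1.051 K/W
Q = ΔT/R_total = 121/1.051
Q = 115 W/m
T_interface = T_inner − Q·ΣR(inner→interface) = 124 − 115×0.9179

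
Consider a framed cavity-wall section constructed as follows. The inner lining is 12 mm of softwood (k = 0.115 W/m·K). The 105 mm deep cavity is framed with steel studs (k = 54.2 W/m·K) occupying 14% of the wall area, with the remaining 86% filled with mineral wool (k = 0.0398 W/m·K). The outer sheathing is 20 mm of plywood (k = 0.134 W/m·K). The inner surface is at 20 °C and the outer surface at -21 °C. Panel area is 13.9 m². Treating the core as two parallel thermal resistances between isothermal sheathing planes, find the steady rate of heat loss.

Q ≈ 2130 W

Sheathing layers in series; stud and cavity paths in parallel between them.
R_inner = 0.012/(0.115×13.9) = 0.007507 K/W
R_stud  = 0.105/(54.2×0.14×13.9) = 9.955×10^-4 K/W
R_cav   = 0.105/(0.0398×0.86×13.9) = 0.2207 K/W
1/R_core = 1/R_stud + 1/R_cav → R_core = 9.91×10^-4 K/W
R_outer = 0.02/(0.134×13.9) = 0.01074 K/W
R_total = 0.01924 K/W
Q = ΔT/R_total = 41/0.01924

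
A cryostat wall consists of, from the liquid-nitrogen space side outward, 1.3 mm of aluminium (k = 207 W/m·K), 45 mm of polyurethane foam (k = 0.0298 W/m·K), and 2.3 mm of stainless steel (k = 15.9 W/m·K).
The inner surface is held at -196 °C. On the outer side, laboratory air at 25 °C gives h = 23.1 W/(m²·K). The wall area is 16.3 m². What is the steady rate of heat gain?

Series thermal resistances:
R_aluminium = L/(kA) = 0.0013/(207×16.3) = 3.853×10^-7 K/W
R_polyurethane foam = L/(kA) = 0.045/(0.0298×16.3) = 0.09264 K/W
R_stainless steel = L/(kA) = 0.0023/(15.9×16.3) = 8.874×10^-6 K/W
R_outer film = 1/(h_o·A) = 1/(23.1×16.3) = 0.002656 K/W
R_total = 0.09531 K/W
Q = ΔT / R_total = 221 / 0.09531

Q ≈ 2320 W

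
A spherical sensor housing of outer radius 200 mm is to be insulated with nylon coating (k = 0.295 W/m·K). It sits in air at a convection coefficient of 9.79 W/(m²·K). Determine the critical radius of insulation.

r_cr ≈ 60.3 mm

For a sphere r_cr = 2k/h = 2×0.295/9.79
r_cr = 60.3 mm; since the bare radius (200 mm) is above r_cr, any added insulation will reduce heat loss.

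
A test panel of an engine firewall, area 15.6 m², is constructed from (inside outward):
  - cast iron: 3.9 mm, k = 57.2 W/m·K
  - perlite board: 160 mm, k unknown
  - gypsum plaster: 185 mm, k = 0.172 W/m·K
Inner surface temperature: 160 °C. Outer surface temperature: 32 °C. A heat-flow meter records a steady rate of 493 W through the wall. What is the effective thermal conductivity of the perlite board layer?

Treating each layer as a thermal resistance in series:
R_cast iron = L/(kA) = 0.0039/(57.2×15.6) = 4.371×10^-6 K/W
R_gypsum plaster = L/(kA) = 0.185/(0.172×15.6) = 0.06895 K/W
Sum of known resistances R_other = 0.06895 K/W
Total R = ΔT/Q = 128/493 = 0.2596 K/W
R_perlite board = R_total − R_other = 0.1907 K/W
k = L/(R·A) = 0.16/(0.1907×15.6)

k ≈ 0.0538 W/(m·K)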